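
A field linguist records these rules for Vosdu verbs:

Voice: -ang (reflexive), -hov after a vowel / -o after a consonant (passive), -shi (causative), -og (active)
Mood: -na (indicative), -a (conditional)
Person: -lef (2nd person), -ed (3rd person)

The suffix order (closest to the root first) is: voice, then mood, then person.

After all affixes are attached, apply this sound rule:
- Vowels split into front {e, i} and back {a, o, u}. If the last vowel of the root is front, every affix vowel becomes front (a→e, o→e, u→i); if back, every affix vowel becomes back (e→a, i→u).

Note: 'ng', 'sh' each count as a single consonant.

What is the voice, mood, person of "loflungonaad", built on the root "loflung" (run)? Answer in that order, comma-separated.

Segment: loflung-o-na-ed.
voice: -hov/o → passive.
mood: -na → indicative.
person: -ed → 3rd person.

passive, indicative, 3rd person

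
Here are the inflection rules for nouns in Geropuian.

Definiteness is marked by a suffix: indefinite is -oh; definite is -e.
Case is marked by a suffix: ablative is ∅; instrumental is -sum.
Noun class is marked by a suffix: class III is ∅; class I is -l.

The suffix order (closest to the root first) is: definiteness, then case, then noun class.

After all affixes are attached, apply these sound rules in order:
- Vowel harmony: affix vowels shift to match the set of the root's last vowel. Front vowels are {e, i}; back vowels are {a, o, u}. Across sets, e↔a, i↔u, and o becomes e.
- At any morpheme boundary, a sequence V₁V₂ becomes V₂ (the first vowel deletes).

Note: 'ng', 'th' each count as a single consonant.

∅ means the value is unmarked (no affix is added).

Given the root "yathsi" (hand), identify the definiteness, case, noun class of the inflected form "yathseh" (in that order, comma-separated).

Segment: yathsi-oh.
definiteness: -oh → indefinite.
case: ∅ → ablative.
noun class: ∅ → class III.

indefinite, ablative, class III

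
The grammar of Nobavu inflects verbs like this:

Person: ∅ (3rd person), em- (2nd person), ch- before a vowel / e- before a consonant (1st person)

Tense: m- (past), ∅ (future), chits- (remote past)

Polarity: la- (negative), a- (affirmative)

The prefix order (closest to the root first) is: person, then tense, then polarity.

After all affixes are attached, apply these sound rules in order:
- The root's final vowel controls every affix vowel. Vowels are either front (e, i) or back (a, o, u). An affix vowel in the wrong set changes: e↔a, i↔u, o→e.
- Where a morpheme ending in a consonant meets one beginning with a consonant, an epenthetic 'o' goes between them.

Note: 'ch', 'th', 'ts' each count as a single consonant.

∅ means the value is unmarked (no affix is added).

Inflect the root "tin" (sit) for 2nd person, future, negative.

leemotin

Attach person 2nd person em- → emtin.
tense = future: zero marking, form stays emtin.
Attach polarity negative la- → laemtin.
Apply vowel harmony: laemtin → leemtin.
Apply epenthesis: leemtin → leemotin.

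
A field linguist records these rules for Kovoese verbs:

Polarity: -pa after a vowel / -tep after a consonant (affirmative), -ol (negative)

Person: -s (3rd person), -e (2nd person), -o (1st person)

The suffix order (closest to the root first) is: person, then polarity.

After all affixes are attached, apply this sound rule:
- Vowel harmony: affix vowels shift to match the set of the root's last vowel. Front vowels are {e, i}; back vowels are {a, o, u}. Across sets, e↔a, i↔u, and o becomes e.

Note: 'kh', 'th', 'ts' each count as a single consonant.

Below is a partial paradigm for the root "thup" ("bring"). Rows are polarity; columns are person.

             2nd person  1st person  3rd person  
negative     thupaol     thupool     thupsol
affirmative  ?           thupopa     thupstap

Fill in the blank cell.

thupapa

Attach person 2nd person -e → thupe.
Attach polarity affirmative -pa (after vowel 'e') → thupepa.
Apply vowel harmony: thupepa → thupapa.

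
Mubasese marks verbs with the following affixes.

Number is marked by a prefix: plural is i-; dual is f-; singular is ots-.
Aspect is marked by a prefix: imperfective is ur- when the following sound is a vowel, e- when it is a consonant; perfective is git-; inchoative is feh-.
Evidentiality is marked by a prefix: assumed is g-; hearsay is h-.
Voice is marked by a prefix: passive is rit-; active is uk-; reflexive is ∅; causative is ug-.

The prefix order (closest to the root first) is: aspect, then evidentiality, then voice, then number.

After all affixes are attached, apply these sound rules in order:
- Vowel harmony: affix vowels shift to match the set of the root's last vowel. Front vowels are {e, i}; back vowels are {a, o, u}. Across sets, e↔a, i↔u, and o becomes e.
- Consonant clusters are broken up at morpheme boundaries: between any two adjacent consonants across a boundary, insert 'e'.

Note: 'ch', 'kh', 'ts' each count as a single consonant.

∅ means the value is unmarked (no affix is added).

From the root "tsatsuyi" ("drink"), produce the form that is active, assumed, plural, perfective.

Attach aspect perfective git- → gittsatsuyi.
Attach evidentiality assumed g- → ggittsatsuyi.
Attach voice active uk- → ukggittsatsuyi.
Attach number plural i- → iukggittsatsuyi.
Apply vowel harmony: iukggittsatsuyi → iikggittsatsuyi.
Apply epenthesis: iikggittsatsuyi → iikegegitetsatsuyi.

iikegegitetsatsuyi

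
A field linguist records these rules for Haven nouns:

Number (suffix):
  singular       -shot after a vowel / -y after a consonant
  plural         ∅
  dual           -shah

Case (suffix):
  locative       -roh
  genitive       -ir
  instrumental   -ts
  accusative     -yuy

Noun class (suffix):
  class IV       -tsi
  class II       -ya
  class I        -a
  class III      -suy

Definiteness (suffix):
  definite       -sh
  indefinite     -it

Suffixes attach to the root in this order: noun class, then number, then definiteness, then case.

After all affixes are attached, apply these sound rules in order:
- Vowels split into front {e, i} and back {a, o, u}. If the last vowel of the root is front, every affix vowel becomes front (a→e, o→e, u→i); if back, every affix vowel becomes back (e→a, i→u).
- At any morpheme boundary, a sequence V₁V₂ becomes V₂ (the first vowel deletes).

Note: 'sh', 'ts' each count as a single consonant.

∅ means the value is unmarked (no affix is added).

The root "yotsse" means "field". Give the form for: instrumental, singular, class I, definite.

yotsseshetshts

Attach noun class class I -a → yotssea.
Attach number singular -shot (after vowel 'a') → yotsseashot.
Attach definiteness definite -sh → yotsseashotsh.
Attach case instrumental -ts → yotsseashotshts.
Apply vowel harmony: yotsseashotshts → yotsseeshetshts.
Apply vowel deletion: yotsseeshetshts → yotsseshetshts.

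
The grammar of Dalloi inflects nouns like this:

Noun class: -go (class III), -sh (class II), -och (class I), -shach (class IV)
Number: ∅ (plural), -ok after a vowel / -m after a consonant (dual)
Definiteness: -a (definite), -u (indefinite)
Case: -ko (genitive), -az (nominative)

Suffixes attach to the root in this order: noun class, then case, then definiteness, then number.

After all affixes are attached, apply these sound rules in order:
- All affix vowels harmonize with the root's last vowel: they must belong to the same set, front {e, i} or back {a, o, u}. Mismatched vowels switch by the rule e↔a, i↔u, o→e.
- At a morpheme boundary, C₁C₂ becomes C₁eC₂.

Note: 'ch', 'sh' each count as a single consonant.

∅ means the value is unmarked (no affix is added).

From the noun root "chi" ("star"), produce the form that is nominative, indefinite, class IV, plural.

Attach noun class class IV -shach → chishach.
Attach case nominative -az → chishachaz.
Attach definiteness indefinite -u → chishachazu.
number = plural: zero marking, form stays chishachazu.
Apply vowel harmony: chishachazu → chishechezi.
Epenthesis: no change.

chishechezi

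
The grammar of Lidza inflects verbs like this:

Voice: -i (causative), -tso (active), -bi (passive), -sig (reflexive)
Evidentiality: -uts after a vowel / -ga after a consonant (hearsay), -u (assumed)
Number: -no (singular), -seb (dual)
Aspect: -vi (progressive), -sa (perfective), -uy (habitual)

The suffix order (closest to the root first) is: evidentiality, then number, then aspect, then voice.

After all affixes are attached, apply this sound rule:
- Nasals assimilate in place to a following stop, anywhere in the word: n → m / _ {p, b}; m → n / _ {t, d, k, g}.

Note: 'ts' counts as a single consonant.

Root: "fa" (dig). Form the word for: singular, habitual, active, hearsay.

fautsnouytso

Attach evidentiality hearsay -uts (after vowel 'a') → fauts.
Attach number singular -no → fautsno.
Attach aspect habitual -uy → fautsnouy.
Attach voice active -tso → fautsnouytso.
Nasal assimilation: no change.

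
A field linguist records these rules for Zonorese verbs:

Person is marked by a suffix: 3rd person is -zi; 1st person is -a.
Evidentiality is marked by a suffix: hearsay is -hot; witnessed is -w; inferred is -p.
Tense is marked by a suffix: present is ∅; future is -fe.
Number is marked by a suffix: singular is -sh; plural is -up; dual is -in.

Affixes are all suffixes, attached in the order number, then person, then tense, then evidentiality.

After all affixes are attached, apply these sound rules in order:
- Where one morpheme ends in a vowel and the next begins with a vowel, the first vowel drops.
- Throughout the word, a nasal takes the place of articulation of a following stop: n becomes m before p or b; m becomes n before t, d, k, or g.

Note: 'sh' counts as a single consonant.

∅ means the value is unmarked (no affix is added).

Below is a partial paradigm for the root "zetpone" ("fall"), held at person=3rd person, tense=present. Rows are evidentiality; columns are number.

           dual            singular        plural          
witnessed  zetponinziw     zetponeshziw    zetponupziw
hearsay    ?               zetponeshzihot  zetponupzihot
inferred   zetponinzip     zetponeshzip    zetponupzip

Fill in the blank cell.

Attach number dual -in → zetponein.
Attach person 3rd person -zi → zetponeinzi.
tense = present: zero marking, form stays zetponeinzi.
Attach evidentiality hearsay -hot → zetponeinzihot.
Apply vowel deletion: zetponeinzihot → zetponinzihot.
Nasal assimilation: no change.

zetponinzihot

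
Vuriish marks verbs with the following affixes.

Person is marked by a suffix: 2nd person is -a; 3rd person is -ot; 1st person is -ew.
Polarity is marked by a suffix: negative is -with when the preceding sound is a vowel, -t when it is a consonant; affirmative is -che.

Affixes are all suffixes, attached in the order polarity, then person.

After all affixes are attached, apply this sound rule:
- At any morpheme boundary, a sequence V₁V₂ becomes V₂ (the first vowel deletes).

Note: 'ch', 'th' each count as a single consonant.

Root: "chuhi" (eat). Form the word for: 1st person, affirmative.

chuhichew

Attach polarity affirmative -che → chuhiche.
Attach person 1st person -ew → chuhicheew.
Apply vowel deletion: chuhicheew → chuhichew.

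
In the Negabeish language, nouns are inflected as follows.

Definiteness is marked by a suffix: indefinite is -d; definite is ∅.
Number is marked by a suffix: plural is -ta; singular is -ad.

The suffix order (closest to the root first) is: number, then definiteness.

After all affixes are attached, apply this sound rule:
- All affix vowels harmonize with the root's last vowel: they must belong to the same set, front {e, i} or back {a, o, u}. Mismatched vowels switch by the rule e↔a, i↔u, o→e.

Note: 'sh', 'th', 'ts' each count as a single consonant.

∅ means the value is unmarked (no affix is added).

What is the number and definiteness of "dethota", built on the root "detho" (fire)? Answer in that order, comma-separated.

plural, definite

Segment: detho-ta.
number: -ta → plural.
definiteness: ∅ → definite.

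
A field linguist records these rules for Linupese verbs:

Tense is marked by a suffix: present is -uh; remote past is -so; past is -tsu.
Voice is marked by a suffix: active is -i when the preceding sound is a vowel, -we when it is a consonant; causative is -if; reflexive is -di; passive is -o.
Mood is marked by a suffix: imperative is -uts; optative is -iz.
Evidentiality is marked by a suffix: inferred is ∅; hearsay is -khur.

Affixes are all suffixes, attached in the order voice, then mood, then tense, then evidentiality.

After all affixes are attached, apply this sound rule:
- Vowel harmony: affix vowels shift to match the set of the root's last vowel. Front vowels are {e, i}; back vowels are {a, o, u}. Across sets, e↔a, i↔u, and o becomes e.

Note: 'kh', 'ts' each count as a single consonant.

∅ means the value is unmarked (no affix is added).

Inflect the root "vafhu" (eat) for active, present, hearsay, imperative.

vafhuuutsuhkhur

Attach voice active -i (after vowel 'u') → vafhui.
Attach mood imperative -uts → vafhuiuts.
Attach tense present -uh → vafhuiutsuh.
Attach evidentiality hearsay -khur → vafhuiutsuhkhur.
Apply vowel harmony: vafhuiutsuhkhur → vafhuuutsuhkhur.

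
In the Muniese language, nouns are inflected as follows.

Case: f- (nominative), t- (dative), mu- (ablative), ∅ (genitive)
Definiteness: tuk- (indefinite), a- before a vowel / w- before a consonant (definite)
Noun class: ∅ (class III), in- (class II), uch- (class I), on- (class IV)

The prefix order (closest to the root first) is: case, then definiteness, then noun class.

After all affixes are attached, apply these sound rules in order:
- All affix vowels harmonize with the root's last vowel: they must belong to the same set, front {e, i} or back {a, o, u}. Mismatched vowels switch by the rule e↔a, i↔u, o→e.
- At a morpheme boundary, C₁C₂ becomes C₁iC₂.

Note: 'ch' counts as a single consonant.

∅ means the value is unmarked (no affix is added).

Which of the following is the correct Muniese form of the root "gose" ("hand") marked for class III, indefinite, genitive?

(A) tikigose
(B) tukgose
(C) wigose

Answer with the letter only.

case = genitive: zero marking, form stays gose.
Attach definiteness indefinite tuk- → tukgose.
noun class = class III: zero marking, form stays tukgose.
Apply vowel harmony: tukgose → tikgose.
Apply epenthesis: tikgose → tikigose.
So the correct form is tikigose, option (A).
(C) wigose is wrong: it uses definite instead of indefinite for definiteness.
(B) tukgose is wrong: it fails to apply the sound rule(s).

A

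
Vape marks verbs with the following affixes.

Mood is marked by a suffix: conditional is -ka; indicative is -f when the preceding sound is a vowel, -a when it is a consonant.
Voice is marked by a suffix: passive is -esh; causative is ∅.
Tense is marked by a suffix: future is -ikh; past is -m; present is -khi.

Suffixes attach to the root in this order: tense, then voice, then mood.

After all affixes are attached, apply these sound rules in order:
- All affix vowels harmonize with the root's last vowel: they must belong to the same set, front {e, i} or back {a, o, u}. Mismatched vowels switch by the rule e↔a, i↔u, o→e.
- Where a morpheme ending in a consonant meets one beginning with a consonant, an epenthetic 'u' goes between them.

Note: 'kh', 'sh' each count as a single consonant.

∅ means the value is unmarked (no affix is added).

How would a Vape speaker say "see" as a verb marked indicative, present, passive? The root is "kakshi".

Attach tense present -khi → kakshikhi.
Attach voice passive -esh → kakshikhiesh.
Attach mood indicative -a (after consonant 'sh') → kakshikhiesha.
Apply vowel harmony: kakshikhiesha → kakshikhieshe.
Epenthesis: no change.

kakshikhieshe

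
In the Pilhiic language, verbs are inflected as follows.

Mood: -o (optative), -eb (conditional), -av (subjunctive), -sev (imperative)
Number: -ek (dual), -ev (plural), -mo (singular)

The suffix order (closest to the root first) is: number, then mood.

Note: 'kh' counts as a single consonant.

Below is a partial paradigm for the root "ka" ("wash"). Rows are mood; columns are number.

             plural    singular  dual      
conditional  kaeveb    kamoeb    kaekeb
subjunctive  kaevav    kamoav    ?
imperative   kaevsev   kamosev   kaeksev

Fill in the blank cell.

Attach number dual -ek → kaek.
Attach mood subjunctive -av → kaekav.

kaekav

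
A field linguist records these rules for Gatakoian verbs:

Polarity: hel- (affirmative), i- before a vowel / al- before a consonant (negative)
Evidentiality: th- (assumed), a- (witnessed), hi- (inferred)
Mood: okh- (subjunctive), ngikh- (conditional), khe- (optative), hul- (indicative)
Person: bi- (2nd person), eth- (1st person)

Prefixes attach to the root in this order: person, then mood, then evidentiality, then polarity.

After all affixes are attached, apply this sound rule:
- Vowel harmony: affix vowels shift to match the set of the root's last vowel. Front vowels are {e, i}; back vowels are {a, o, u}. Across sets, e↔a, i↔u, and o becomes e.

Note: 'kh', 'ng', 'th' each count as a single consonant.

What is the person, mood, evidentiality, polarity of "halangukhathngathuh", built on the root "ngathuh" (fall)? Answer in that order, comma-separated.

Segment: hel-a-ngikh-eth-ngathuh.
person: eth- → 1st person.
mood: ngikh- → conditional.
evidentiality: a- → witnessed.
polarity: hel- → affirmative.

1st person, conditional, witnessed, affirmative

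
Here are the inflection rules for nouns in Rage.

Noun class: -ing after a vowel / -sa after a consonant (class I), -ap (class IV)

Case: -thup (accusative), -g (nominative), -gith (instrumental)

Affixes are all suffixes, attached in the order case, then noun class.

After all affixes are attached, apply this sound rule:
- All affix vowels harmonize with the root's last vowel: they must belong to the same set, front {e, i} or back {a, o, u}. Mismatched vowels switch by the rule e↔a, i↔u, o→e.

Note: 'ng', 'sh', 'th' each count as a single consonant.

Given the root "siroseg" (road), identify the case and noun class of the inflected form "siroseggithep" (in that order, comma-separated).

instrumental, class IV

Segment: siroseg-gith-ap.
case: -gith → instrumental.
noun class: -ap → class IV.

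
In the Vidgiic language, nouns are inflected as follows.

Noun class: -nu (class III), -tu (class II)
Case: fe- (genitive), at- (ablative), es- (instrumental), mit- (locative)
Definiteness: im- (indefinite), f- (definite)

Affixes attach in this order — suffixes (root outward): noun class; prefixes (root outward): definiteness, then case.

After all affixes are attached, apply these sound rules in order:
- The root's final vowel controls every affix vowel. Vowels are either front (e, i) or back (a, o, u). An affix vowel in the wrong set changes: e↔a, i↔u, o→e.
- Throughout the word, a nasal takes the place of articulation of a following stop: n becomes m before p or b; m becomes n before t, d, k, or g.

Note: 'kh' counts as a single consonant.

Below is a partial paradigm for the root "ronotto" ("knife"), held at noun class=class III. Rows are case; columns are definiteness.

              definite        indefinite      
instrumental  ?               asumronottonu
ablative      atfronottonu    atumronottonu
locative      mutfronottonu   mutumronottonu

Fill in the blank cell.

asfronottonu

Attach definiteness definite f- → fronotto.
Attach noun class class III -nu → fronottonu.
Attach case instrumental es- → esfronottonu.
Apply vowel harmony: esfronottonu → asfronottonu.
Nasal assimilation: no change.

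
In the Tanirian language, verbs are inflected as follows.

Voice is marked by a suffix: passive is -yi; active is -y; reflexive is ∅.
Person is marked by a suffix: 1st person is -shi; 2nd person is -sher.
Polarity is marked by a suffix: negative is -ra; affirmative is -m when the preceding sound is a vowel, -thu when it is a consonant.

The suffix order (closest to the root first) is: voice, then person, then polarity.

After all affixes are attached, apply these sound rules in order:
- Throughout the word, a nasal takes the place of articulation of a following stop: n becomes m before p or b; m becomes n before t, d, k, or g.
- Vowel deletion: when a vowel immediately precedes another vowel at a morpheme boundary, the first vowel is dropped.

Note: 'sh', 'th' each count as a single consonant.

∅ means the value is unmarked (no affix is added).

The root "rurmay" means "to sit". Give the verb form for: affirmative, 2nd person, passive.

Attach voice passive -yi → rurmayyi.
Attach person 2nd person -sher → rurmayyisher.
Attach polarity affirmative -thu (after consonant 'r') → rurmayyisherthu.
Nasal assimilation: no change.
Vowel deletion: no change.

rurmayyisherthu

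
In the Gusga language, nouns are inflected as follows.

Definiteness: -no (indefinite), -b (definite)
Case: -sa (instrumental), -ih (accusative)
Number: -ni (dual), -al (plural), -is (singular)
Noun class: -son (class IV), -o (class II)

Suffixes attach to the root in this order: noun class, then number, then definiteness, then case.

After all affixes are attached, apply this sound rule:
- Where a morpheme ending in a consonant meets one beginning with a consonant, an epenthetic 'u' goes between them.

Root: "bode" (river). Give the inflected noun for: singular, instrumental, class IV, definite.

Attach noun class class IV -son → bodeson.
Attach number singular -is → bodesonis.
Attach definiteness definite -b → bodesonisb.
Attach case instrumental -sa → bodesonisbsa.
Apply epenthesis: bodesonisbsa → bodesonisubusa.

bodesonisubusa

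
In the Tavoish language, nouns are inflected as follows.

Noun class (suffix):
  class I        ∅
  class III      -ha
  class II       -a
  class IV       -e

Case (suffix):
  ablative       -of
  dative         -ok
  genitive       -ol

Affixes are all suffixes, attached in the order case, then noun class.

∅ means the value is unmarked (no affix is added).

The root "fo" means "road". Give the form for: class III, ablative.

Attach case ablative -of → foof.
Attach noun class class III -ha → foofha.

foofha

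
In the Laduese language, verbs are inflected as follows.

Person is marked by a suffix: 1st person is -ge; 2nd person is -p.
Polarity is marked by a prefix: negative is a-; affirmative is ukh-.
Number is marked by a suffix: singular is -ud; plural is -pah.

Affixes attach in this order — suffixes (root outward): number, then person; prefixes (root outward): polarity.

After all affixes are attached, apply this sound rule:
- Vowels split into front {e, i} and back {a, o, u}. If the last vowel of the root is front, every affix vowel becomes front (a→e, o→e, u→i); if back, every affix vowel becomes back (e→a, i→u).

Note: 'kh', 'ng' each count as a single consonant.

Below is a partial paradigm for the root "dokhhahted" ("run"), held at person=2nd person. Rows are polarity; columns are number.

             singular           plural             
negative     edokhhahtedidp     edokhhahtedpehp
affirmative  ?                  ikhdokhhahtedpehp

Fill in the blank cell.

Attach number singular -ud → dokhhahtedud.
Attach polarity affirmative ukh- → ukhdokhhahtedud.
Attach person 2nd person -p → ukhdokhhahtedudp.
Apply vowel harmony: ukhdokhhahtedudp → ikhdokhhahtedidp.

ikhdokhhahtedidp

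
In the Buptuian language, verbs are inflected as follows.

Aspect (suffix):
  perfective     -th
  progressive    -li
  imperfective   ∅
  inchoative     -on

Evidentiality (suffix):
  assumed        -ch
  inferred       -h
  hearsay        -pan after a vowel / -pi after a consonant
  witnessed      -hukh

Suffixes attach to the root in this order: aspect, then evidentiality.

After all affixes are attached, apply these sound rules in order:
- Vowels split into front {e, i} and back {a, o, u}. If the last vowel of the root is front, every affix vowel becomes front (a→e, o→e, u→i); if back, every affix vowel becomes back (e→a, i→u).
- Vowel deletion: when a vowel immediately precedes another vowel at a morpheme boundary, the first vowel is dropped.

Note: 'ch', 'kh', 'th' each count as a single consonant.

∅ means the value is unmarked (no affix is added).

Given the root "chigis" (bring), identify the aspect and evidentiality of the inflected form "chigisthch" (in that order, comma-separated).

perfective, assumed

Segment: chigis-th-ch.
aspect: -th → perfective.
evidentiality: -ch → assumed.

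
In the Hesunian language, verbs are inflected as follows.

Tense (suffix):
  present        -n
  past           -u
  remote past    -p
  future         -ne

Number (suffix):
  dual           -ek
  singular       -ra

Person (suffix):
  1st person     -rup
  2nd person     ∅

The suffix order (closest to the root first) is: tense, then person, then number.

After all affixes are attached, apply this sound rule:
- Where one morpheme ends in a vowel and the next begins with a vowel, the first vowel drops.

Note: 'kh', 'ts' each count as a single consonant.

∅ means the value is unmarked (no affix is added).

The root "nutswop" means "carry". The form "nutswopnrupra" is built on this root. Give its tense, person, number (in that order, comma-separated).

Segment: nutswop-n-rup-ra.
tense: -n → present.
person: -rup → 1st person.
number: -ra → singular.

present, 1st person, singular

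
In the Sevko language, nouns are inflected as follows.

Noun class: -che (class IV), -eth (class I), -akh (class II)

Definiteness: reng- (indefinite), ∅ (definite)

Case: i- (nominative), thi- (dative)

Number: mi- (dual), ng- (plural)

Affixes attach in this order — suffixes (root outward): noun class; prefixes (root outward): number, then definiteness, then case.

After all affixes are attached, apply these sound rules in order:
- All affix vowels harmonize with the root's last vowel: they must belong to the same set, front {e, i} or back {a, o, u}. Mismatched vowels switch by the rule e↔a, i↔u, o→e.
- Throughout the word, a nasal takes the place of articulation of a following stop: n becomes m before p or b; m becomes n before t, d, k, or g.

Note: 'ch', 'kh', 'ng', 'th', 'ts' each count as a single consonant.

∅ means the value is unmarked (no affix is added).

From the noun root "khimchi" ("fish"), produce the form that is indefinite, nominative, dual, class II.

irengmikhimchiekh

Attach number dual mi- → mikhimchi.
Attach definiteness indefinite reng- → rengmikhimchi.
Attach noun class class II -akh → rengmikhimchiakh.
Attach case nominative i- → irengmikhimchiakh.
Apply vowel harmony: irengmikhimchiakh → irengmikhimchiekh.
Nasal assimilation: no change.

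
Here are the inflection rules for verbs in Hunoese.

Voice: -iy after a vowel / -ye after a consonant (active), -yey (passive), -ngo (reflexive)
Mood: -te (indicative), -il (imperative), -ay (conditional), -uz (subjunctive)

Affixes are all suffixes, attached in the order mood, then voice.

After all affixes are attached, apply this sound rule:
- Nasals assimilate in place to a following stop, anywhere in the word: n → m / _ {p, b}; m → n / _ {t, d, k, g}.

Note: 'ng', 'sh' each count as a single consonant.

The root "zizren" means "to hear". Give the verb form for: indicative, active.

Attach mood indicative -te → zizrente.
Attach voice active -iy (after vowel 'e') → zizrenteiy.
Nasal assimilation: no change.

zizrenteiy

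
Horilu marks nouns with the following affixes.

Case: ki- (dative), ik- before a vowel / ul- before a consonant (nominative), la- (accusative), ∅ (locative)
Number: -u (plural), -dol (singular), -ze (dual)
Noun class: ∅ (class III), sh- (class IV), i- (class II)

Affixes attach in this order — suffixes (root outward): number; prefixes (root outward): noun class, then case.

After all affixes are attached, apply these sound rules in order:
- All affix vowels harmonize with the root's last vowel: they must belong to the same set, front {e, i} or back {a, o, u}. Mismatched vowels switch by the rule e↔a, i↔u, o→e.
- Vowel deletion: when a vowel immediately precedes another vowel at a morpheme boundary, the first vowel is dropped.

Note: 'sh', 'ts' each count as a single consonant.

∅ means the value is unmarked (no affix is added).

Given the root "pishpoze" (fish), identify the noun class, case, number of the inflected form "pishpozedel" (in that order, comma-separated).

class III, locative, singular

Segment: pishpoze-dol.
noun class: ∅ → class III.
case: ∅ → locative.
number: -dol → singular.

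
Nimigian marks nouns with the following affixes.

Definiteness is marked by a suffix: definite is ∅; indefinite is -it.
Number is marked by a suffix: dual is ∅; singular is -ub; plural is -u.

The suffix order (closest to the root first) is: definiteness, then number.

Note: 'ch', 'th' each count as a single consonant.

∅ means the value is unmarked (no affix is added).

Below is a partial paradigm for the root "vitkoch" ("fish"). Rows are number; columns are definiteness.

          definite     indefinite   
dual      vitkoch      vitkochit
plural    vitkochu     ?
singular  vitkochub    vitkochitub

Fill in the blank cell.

vitkochitu

Attach definiteness indefinite -it → vitkochit.
Attach number plural -u → vitkochitu.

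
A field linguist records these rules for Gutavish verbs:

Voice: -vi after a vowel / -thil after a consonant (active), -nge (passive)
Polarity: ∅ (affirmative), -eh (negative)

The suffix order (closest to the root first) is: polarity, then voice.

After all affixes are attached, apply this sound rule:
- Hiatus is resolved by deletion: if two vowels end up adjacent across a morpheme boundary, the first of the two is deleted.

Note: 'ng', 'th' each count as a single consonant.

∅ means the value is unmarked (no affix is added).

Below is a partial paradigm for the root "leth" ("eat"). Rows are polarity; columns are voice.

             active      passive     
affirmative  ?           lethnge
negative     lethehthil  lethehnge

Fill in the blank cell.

polarity = affirmative: zero marking, form stays leth.
Attach voice active -thil (after consonant 'th') → leththil.
Vowel deletion: no change.

leththil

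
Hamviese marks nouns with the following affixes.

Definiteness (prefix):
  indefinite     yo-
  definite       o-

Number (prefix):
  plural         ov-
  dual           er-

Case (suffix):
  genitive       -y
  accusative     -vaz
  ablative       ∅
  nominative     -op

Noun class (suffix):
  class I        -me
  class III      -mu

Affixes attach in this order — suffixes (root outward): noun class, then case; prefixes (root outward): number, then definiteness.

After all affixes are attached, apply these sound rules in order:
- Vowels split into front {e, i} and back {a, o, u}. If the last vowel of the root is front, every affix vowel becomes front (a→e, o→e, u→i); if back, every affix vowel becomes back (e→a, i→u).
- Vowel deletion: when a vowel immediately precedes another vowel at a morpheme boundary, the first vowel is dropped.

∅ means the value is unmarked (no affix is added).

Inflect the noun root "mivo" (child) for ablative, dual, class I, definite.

Attach noun class class I -me → mivome.
case = ablative: zero marking, form stays mivome.
Attach number dual er- → ermivome.
Attach definiteness definite o- → oermivome.
Apply vowel harmony: oermivome → oarmivoma.
Apply vowel deletion: oarmivoma → armivoma.

armivoma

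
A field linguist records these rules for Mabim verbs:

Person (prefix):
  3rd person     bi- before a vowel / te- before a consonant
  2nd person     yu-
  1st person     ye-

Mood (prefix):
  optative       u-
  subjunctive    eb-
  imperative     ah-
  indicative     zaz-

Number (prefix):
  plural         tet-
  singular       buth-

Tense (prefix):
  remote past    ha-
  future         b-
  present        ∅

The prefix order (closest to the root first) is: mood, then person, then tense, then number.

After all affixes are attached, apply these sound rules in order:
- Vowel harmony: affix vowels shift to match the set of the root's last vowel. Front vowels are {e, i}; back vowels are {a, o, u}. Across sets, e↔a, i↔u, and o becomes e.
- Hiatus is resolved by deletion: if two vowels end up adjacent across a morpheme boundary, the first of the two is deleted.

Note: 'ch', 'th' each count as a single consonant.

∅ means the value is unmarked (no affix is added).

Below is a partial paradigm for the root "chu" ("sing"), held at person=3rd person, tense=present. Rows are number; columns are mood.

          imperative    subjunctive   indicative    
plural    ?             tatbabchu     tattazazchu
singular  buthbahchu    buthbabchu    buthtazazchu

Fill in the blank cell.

tatbahchu

Attach mood imperative ah- → ahchu.
Attach person 3rd person bi- (before vowel 'a') → biahchu.
tense = present: zero marking, form stays biahchu.
Attach number plural tet- → tetbiahchu.
Apply vowel harmony: tetbiahchu → tatbuahchu.
Apply vowel deletion: tatbuahchu → tatbahchu.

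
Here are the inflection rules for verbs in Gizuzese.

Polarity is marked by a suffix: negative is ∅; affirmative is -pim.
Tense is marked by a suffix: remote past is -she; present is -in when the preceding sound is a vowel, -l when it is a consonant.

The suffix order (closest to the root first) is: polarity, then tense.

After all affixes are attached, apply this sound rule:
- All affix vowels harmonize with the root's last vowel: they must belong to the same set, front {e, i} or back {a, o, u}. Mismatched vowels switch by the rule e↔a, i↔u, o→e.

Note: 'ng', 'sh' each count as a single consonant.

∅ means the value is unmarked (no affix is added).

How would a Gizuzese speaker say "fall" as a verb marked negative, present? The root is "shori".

polarity = negative: zero marking, form stays shori.
Attach tense present -in (after vowel 'i') → shoriin.
Vowel harmony: no change.

shoriin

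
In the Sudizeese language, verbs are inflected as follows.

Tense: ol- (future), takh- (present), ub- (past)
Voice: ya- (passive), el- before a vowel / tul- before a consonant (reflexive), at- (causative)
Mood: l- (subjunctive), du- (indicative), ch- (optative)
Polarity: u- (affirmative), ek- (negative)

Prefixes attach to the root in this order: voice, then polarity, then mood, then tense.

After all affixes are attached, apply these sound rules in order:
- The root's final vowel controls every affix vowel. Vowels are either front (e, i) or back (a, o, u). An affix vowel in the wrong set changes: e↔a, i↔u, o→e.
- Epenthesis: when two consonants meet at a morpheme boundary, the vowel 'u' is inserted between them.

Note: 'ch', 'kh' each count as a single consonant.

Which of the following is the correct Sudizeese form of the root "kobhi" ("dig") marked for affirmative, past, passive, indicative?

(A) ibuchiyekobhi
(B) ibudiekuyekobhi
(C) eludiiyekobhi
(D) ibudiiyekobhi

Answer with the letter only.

D

Attach voice passive ya- → yakobhi.
Attach polarity affirmative u- → uyakobhi.
Attach mood indicative du- → duuyakobhi.
Attach tense past ub- → ubduuyakobhi.
Apply vowel harmony: ubduuyakobhi → ibdiiyekobhi.
Apply epenthesis: ibdiiyekobhi → ibudiiyekobhi.
So the correct form is ibudiiyekobhi, option (D).
(B) ibudiekuyekobhi is wrong: it uses negative instead of affirmative for polarity.
(C) eludiiyekobhi is wrong: it uses future instead of past for tense.
(A) ibuchiyekobhi is wrong: it uses optative instead of indicative for mood.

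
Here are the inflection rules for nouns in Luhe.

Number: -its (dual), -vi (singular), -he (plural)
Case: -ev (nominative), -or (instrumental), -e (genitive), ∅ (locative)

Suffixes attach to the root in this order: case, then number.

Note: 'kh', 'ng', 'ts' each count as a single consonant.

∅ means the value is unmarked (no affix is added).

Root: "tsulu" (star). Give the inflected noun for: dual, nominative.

tsuluevits

Attach case nominative -ev → tsuluev.
Attach number dual -its → tsuluevits.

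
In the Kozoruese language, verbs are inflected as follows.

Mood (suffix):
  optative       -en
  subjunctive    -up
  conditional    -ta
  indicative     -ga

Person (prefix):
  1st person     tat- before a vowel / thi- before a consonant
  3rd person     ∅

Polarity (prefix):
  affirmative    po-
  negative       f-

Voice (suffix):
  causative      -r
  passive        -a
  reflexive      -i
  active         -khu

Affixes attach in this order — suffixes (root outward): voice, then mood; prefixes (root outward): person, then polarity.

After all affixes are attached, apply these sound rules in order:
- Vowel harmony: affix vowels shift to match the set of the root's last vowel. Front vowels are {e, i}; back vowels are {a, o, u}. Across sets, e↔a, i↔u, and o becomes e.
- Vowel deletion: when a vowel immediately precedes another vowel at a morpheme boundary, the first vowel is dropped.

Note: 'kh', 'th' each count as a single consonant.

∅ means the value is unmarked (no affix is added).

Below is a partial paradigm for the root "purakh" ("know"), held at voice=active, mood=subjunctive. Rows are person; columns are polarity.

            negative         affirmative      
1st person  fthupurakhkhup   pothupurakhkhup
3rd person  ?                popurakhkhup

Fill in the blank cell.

person = 3rd person: zero marking, form stays purakh.
Attach voice active -khu → purakhkhu.
Attach polarity negative f- → fpurakhkhu.
Attach mood subjunctive -up → fpurakhkhuup.
Vowel harmony: no change.
Apply vowel deletion: fpurakhkhuup → fpurakhkhup.

fpurakhkhup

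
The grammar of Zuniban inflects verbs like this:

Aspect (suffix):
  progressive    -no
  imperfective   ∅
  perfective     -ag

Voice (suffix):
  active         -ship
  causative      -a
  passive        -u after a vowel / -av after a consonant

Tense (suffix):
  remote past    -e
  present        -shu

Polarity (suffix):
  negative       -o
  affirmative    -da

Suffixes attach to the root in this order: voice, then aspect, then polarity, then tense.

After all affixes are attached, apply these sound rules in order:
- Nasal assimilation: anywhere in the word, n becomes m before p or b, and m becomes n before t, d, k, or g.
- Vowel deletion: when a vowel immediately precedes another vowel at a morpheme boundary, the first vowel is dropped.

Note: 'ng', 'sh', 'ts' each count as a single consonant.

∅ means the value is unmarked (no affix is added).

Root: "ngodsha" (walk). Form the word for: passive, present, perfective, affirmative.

Attach voice passive -u (after vowel 'a') → ngodshau.
Attach aspect perfective -ag → ngodshauag.
Attach polarity affirmative -da → ngodshauagda.
Attach tense present -shu → ngodshauagdashu.
Nasal assimilation: no change.
Apply vowel deletion: ngodshauagdashu → ngodshagdashu.

ngodshagdashu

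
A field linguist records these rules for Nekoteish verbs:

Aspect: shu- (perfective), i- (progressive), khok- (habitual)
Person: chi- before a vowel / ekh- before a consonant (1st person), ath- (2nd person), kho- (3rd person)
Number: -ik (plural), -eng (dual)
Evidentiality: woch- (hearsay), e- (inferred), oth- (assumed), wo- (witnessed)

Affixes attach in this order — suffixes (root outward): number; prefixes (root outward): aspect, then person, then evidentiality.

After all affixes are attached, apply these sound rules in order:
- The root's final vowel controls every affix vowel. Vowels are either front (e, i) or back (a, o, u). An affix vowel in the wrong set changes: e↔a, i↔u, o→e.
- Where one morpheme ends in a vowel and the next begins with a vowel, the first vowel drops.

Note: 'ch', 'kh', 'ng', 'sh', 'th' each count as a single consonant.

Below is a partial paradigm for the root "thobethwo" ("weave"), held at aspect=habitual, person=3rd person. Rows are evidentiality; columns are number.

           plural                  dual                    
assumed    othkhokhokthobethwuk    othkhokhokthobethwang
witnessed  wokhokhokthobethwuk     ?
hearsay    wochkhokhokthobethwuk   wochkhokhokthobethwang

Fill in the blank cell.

Attach aspect habitual khok- → khokthobethwo.
Attach person 3rd person kho- → khokhokthobethwo.
Attach evidentiality witnessed wo- → wokhokhokthobethwo.
Attach number dual -eng → wokhokhokthobethwoeng.
Apply vowel harmony: wokhokhokthobethwoeng → wokhokhokthobethwoang.
Apply vowel deletion: wokhokhokthobethwoang → wokhokhokthobethwang.

wokhokhokthobethwang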